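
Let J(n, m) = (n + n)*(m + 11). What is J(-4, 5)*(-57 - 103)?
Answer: 20480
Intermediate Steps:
J(n, m) = 2*n*(11 + m) (J(n, m) = (2*n)*(11 + m) = 2*n*(11 + m))
J(-4, 5)*(-57 - 103) = (2*(-4)*(11 + 5))*(-57 - 103) = (2*(-4)*16)*(-160) = -128*(-160) = 20480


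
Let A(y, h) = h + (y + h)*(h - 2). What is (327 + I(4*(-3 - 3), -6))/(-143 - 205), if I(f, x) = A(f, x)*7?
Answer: -655/116 ≈ -5.6466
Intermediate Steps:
A(y, h) = h + (-2 + h)*(h + y) (A(y, h) = h + (h + y)*(-2 + h) = h + (-2 + h)*(h + y))
I(f, x) = -14*f - 7*x + 7*x² + 7*f*x (I(f, x) = (x² - x - 2*f + x*f)*7 = (x² - x - 2*f + f*x)*7 = -14*f - 7*x + 7*x² + 7*f*x)
(327 + I(4*(-3 - 3), -6))/(-143 - 205) = (327 + (-56*(-3 - 3) - 7*(-6) + 7*(-6)² + 7*(4*(-3 - 3))*(-6)))/(-143 - 205) = (327 + (-56*(-6) + 42 + 7*36 + 7*(4*(-6))*(-6)))/(-348) = (327 + (-14*(-24) + 42 + 252 + 7*(-24)*(-6)))*(-1/348) = (327 + (336 + 42 + 252 + 1008))*(-1/348) = (327 + 1638)*(-1/348) = 1965*(-1/348) = -655/116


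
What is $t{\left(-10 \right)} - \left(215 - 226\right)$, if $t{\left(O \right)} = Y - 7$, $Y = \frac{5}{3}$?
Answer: $\frac{17}{3} \approx 5.6667$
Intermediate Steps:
$Y = \frac{5}{3}$ ($Y = 5 \cdot \frac{1}{3} = \frac{5}{3} \approx 1.6667$)
$t{\left(O \right)} = - \frac{16}{3}$ ($t{\left(O \right)} = \frac{5}{3} - 7 = - \frac{16}{3}$)
$t{\left(-10 \right)} - \left(215 - 226\right) = - \frac{16}{3} - \left(215 - 226\right) = - \frac{16}{3} - -11 = - \frac{16}{3} + 11 = \frac{17}{3}$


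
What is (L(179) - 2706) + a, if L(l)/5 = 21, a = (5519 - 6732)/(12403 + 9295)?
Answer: -56437711/21698 ≈ -2601.1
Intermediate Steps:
a = -1213/21698 ≈ -0.055904
L(l) = 105 (L(l) = 5*21 = 105)
(L(179) - 2706) + a = (105 - 2706) - 1213/21698 = -2601 - 1213/21698 = -56437711/21698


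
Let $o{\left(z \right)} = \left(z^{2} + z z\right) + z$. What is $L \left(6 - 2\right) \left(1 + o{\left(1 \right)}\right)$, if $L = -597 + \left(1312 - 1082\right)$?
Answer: $-5872$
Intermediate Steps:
$o{\left(z \right)} = z + 2 z^{2}$ ($o{\left(z \right)} = \left(z^{2} + z^{2}\right) + z = 2 z^{2} + z = z + 2 z^{2}$)
$L = -367$ ($L = -597 + 230 = -367$)
$L \left(6 - 2\right) \left(1 + o{\left(1 \right)}\right) = - 367 \left(6 - 2\right) \left(1 + 1 \left(1 + 2 \cdot 1\right)\right) = - 367 \cdot 4 \left(1 + 1 \left(1 + 2\right)\right) = - 367 \cdot 4 \left(1 + 1 \cdot 3\right) = - 367 \cdot 4 \left(1 + 3\right) = - 367 \cdot 4 \cdot 4 = \left(-367\right) 16 = -5872$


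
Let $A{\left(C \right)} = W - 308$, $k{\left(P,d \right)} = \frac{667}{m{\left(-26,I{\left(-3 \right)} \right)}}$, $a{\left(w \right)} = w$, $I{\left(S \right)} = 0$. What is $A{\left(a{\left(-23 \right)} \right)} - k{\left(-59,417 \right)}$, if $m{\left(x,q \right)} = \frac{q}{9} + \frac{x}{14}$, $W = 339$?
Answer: $\frac{5072}{13} \approx 390.15$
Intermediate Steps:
$m{\left(x,q \right)} = \frac{q}{9} + \frac{x}{14}$ ($m{\left(x,q \right)} = q \frac{1}{9} + x \frac{1}{14} = \frac{q}{9} + \frac{x}{14}$)
$k{\left(P,d \right)} = - \frac{4669}{13}$ ($k{\left(P,d \right)} = \frac{667}{\frac{1}{9} \cdot 0 + \frac{1}{14} \left(-26\right)} = \frac{667}{0 - \frac{13}{7}} = \frac{667}{- \frac{13}{7}} = 667 \left(- \frac{7}{13}\right) = - \frac{4669}{13}$)
$A{\left(C \right)} = 31$ ($A{\left(C \right)} = 339 - 308 = 31$)
$A{\left(a{\left(-23 \right)} \right)} - k{\left(-59,417 \right)} = 31 - - \frac{4669}{13} = 31 + \frac{4669}{13} = \frac{5072}{13}$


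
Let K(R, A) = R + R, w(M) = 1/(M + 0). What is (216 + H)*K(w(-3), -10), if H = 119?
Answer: -670/3 ≈ -223.33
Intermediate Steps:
w(M) = 1/M
K(R, A) = 2*R
(216 + H)*K(w(-3), -10) = (216 + 119)*(2/(-3)) = 335*(2*(-⅓)) = 335*(-⅔) = -670/3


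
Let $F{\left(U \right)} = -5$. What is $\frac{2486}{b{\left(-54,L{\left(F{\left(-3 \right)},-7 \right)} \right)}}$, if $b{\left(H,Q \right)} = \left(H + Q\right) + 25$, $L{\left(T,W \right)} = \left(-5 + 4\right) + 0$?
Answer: $- \frac{1243}{15} \approx -82.867$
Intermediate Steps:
$L{\left(T,W \right)} = -1$ ($L{\left(T,W \right)} = -1 + 0 = -1$)
$b{\left(H,Q \right)} = 25 + H + Q$
$\frac{2486}{b{\left(-54,L{\left(F{\left(-3 \right)},-7 \right)} \right)}} = \frac{2486}{25 - 54 - 1} = \frac{2486}{-30} = 2486 \left(- \frac{1}{30}\right) = - \frac{1243}{15}$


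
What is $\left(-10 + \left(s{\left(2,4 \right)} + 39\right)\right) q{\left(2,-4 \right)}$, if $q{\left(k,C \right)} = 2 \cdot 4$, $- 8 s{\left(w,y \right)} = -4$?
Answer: $236$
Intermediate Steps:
$s{\left(w,y \right)} = \frac{1}{2}$ ($s{\left(w,y \right)} = \left(- \frac{1}{8}\right) \left(-4\right) = \frac{1}{2}$)
$q{\left(k,C \right)} = 8$
$\left(-10 + \left(s{\left(2,4 \right)} + 39\right)\right) q{\left(2,-4 \right)} = \left(-10 + \left(\frac{1}{2} + 39\right)\right) 8 = \left(-10 + \frac{79}{2}\right) 8 = \frac{59}{2} \cdot 8 = 236$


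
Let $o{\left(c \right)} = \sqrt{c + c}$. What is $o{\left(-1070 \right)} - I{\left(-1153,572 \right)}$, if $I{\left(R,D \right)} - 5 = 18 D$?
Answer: $-10301 + 2 i \sqrt{535} \approx -10301.0 + 46.26 i$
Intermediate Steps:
$I{\left(R,D \right)} = 5 + 18 D$
$o{\left(c \right)} = \sqrt{2} \sqrt{c}$ ($o{\left(c \right)} = \sqrt{2 c} = \sqrt{2} \sqrt{c}$)
$o{\left(-1070 \right)} - I{\left(-1153,572 \right)} = \sqrt{2} \sqrt{-1070} - \left(5 + 18 \cdot 572\right) = \sqrt{2} i \sqrt{1070} - \left(5 + 10296\right) = 2 i \sqrt{535} - 10301 = -10301 + 2 i \sqrt{535}$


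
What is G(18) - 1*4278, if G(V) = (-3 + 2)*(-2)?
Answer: -4276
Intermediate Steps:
G(V) = 2 (G(V) = -1*(-2) = 2)
G(18) - 1*4278 = 2 - 1*4278 = 2 - 4278 = -4276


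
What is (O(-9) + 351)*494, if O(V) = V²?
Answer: 213408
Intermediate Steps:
(O(-9) + 351)*494 = ((-9)² + 351)*494 = (81 + 351)*494 = 432*494 = 213408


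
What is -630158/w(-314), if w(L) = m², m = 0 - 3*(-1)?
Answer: -630158/9 ≈ -70018.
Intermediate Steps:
m = 3 (m = 0 + 3 = 3)
w(L) = 9 (w(L) = 3² = 9)
-630158/w(-314) = -630158/9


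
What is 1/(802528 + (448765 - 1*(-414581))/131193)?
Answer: 43731/35095639750 ≈ 1.2461e-6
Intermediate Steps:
1/(802528 + (448765 - 1*(-414581))/131193) = 1/(802528 + (448765 + 414581)*(1/131193)) = 1/(802528 + 863346*(1/131193)) = 1/(802528 + 287782/43731) = 1/(35095639750/43731) = 43731/35095639750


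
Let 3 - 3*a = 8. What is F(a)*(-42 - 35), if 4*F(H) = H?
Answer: 385/12 ≈ 32.083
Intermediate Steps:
a = -5/3 (a = 1 - 1/3*8 = 1 - 8/3 = -5/3 ≈ -1.6667)
F(H) = H/4
F(a)*(-42 - 35) = ((1/4)*(-5/3))*(-42 - 35) = -5/12*(-77) = 385/12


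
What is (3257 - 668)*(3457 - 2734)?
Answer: 1871847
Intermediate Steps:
(3257 - 668)*(3457 - 2734) = 2589*723 = 1871847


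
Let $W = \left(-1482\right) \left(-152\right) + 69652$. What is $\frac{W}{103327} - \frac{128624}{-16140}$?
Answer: $\frac{4512569072}{416924445} \approx 10.823$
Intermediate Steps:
$W = 294916$ ($W = 225264 + 69652 = 294916$)
$\frac{W}{103327} - \frac{128624}{-16140} = \frac{294916}{103327} - \frac{128624}{-16140} = 294916 \cdot \frac{1}{103327} - - \frac{32156}{4035} = \frac{294916}{103327} + \frac{32156}{4035} = \frac{4512569072}{416924445}$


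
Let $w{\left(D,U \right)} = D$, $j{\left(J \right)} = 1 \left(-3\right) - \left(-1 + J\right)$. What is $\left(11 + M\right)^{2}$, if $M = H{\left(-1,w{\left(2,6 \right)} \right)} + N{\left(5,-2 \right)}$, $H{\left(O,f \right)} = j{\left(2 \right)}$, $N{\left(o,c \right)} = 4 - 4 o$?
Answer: $81$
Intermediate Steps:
$j{\left(J \right)} = -2 - J$ ($j{\left(J \right)} = -3 - \left(-1 + J\right) = -2 - J$)
$H{\left(O,f \right)} = -4$ ($H{\left(O,f \right)} = -2 - 2 = -4$)
$M = -20$ ($M = -4 + \left(4 - 20\right) = -4 - 16 = -20$)
$\left(11 + M\right)^{2} = \left(11 - 20\right)^{2} = \left(-9\right)^{2} = 81$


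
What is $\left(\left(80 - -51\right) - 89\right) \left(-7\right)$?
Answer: $-294$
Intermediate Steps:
$\left(\left(80 - -51\right) - 89\right) \left(-7\right) = \left(\left(80 + 51\right) - 89\right) \left(-7\right) = \left(131 - 89\right) \left(-7\right) = 42 \left(-7\right) = -294$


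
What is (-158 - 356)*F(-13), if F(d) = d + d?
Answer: 13364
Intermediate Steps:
F(d) = 2*d
(-158 - 356)*F(-13) = (-158 - 356)*(2*(-13)) = -514*(-26) = 13364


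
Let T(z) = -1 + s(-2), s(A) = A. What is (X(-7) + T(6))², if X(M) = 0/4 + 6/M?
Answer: 729/49 ≈ 14.878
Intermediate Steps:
X(M) = 6/M (X(M) = 0*(¼) + 6/M = 0 + 6/M = 6/M)
T(z) = -3 (T(z) = -1 - 2 = -3)
(X(-7) + T(6))² = (6/(-7) - 3)² = (6*(-⅐) - 3)² = (-6/7 - 3)² = (-27/7)² = 729/49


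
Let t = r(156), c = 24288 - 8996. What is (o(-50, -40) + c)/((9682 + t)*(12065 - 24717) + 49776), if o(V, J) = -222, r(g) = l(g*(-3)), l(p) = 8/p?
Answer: -881595/7163130296 ≈ -0.00012307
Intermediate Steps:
c = 15292
r(g) = -8/(3*g) (r(g) = 8/((g*(-3))) = 8/((-3*g)) = 8*(-1/(3*g)) = -8/(3*g))
t = -2/117 (t = -8/3/156 = -8/3*1/156 = -2/117 ≈ -0.017094)
(o(-50, -40) + c)/((9682 + t)*(12065 - 24717) + 49776) = (-222 + 15292)/((9682 - 2/117)*(12065 - 24717) + 49776) = 15070/((1132792/117)*(-12652) + 49776) = 15070/(-14332084384/117 + 49776) = 15070/(-14326260592/117) = 15070*(-117/14326260592) = -881595/7163130296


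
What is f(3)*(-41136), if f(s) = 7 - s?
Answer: -164544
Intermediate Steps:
f(3)*(-41136) = (7 - 1*3)*(-41136) = (7 - 3)*(-41136) = 4*(-41136) = -164544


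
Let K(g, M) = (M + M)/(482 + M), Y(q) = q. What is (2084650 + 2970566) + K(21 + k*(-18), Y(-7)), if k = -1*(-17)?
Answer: 2401227586/475 ≈ 5.0552e+6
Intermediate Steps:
k = 17
K(g, M) = 2*M/(482 + M) (K(g, M) = (2*M)/(482 + M) = 2*M/(482 + M))
(2084650 + 2970566) + K(21 + k*(-18), Y(-7)) = (2084650 + 2970566) + 2*(-7)/(482 - 7) = 5055216 + 2*(-7)/475 = 5055216 + 2*(-7)*(1/475) = 5055216 - 14/475 = 2401227586/475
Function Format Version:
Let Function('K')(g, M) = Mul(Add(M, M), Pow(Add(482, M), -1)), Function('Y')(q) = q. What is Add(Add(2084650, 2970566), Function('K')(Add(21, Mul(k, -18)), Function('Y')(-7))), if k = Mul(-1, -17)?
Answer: Rational(2401227586, 475) ≈ 5.0552e+6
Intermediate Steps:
k = 17
Function('K')(g, M) = Mul(2, M, Pow(Add(482, M), -1)) (Function('K')(g, M) = Mul(Mul(2, M), Pow(Add(482, M), -1)) = Mul(2, M, Pow(Add(482, M), -1)))
Add(Add(2084650, 2970566), Function('K')(Add(21, Mul(k, -18)), Function('Y')(-7))) = Add(Add(2084650, 2970566), Mul(2, -7, Pow(Add(482, -7), -1))) = Add(5055216, Mul(2, -7, Pow(475, -1))) = Add(5055216, Mul(2, -7, Rational(1, 475))) = Add(5055216, Rational(-14, 475)) = Rational(2401227586, 475)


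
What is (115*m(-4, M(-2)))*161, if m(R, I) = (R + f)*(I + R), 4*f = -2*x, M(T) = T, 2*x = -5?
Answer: 610995/2 ≈ 3.0550e+5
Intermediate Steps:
x = -5/2 (x = (½)*(-5) = -5/2 ≈ -2.5000)
f = 5/4 (f = (-2*(-5/2))/4 = (¼)*5 = 5/4 ≈ 1.2500)
m(R, I) = (5/4 + R)*(I + R) (m(R, I) = (R + 5/4)*(I + R) = (5/4 + R)*(I + R))
(115*m(-4, M(-2)))*161 = (115*((-4)² + (5/4)*(-2) + (5/4)*(-4) - 2*(-4)))*161 = (115*(16 - 5/2 - 5 + 8))*161 = (115*(33/2))*161 = (3795/2)*161 = 610995/2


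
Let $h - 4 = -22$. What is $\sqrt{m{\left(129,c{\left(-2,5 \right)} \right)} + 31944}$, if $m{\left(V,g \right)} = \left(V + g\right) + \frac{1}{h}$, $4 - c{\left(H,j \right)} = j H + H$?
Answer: $\frac{\sqrt{1155202}}{6} \approx 179.13$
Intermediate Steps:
$c{\left(H,j \right)} = 4 - H - H j$ ($c{\left(H,j \right)} = 4 - \left(j H + H\right) = 4 - \left(H j + H\right) = 4 - \left(H + H j\right) = 4 - H - H j$)
$h = -18$ ($h = 4 - 22 = -18$)
$m{\left(V,g \right)} = - \frac{1}{18} + V + g$ ($m{\left(V,g \right)} = \left(V + g\right) + \frac{1}{-18} = \left(V + g\right) - \frac{1}{18} = - \frac{1}{18} + V + g$)
$\sqrt{m{\left(129,c{\left(-2,5 \right)} \right)} + 31944} = \sqrt{\left(- \frac{1}{18} + 129 - \left(-6 - 10\right)\right) + 31944} = \sqrt{\left(- \frac{1}{18} + 129 + \left(4 + 2 + 10\right)\right) + 31944} = \sqrt{\left(- \frac{1}{18} + 129 + 16\right) + 31944} = \sqrt{\frac{2609}{18} + 31944} = \sqrt{\frac{577601}{18}} = \frac{\sqrt{1155202}}{6}$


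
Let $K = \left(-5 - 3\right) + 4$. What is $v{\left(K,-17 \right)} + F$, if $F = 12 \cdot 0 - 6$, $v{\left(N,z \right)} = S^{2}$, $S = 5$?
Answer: $19$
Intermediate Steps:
$K = -4$ ($K = -8 + 4 = -4$)
$v{\left(N,z \right)} = 25$ ($v{\left(N,z \right)} = 5^{2} = 25$)
$F = -6$ ($F = 0 - 6 = -6$)
$v{\left(K,-17 \right)} + F = 25 - 6 = 19$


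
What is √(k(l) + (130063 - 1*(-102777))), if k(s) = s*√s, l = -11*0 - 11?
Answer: √(232840 - 11*I*√11) ≈ 482.54 - 0.038*I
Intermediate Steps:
l = -11 (l = 0 - 11 = -11)
k(s) = s^(3/2)
√(k(l) + (130063 - 1*(-102777))) = √((-11)^(3/2) + (130063 - 1*(-102777))) = √(-11*I*√11 + (130063 + 102777)) = √(-11*I*√11 + 232840) = √(232840 - 11*I*√11)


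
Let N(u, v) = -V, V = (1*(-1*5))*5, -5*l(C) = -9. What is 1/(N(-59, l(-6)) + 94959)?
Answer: 1/94984 ≈ 1.0528e-5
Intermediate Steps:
l(C) = 9/5 (l(C) = -⅕*(-9) = 9/5)
V = -25 (V = (1*(-5))*5 = -5*5 = -25)
N(u, v) = 25 (N(u, v) = -1*(-25) = 25)
1/(N(-59, l(-6)) + 94959) = 1/(25 + 94959) = 1/94984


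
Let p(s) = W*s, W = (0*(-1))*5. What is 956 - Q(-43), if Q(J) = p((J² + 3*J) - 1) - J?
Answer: 913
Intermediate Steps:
W = 0 (W = 0*5 = 0)
p(s) = 0 (p(s) = 0*s = 0)
Q(J) = -J (Q(J) = 0 - J = -J)
956 - Q(-43) = 956 - (-1)*(-43) = 956 - 1*43 = 956 - 43 = 913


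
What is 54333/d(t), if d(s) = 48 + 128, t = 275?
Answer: 54333/176 ≈ 308.71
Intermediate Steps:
d(s) = 176
54333/d(t) = 54333/176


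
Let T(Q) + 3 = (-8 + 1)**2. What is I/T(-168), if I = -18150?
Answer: -9075/23 ≈ -394.57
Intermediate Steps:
T(Q) = 46 (T(Q) = -3 + (-8 + 1)**2 = -3 + (-7)**2 = -3 + 49 = 46)
I/T(-168) = -18150/46 = -18150*1/46 = -9075/23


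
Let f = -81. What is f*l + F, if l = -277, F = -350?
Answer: 22087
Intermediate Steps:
f*l + F = -81*(-277) - 350 = 22437 - 350 = 22087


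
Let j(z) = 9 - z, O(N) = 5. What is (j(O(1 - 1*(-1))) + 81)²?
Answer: 7225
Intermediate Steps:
(j(O(1 - 1*(-1))) + 81)² = ((9 - 1*5) + 81)² = ((9 - 5) + 81)² = (4 + 81)² = 85² = 7225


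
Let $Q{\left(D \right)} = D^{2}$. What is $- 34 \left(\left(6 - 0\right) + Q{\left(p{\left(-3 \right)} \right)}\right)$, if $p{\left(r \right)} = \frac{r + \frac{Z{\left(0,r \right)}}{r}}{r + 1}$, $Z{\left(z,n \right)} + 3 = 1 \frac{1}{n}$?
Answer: $- \frac{37961}{162} \approx -234.33$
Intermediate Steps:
$Z{\left(z,n \right)} = -3 + \frac{1}{n}$ ($Z{\left(z,n \right)} = -3 + 1 \frac{1}{n} = -3 + \frac{1}{n}$)
$p{\left(r \right)} = \frac{r + \frac{-3 + \frac{1}{r}}{r}}{1 + r}$ ($p{\left(r \right)} = \frac{r + \frac{-3 + \frac{1}{r}}{r}}{r + 1} = \frac{r + \frac{-3 + \frac{1}{r}}{r}}{1 + r}$)
$- 34 \left(\left(6 - 0\right) + Q{\left(p{\left(-3 \right)} \right)}\right) = - 34 \left(\left(6 - 0\right) + \left(\frac{1 - 3 \left(-3 + \left(-3\right)^{2}\right)}{9 \left(1 - 3\right)}\right)^{2}\right) = - 34 \left(\left(6 + 0\right) + \left(\frac{1 - 3 \left(-3 + 9\right)}{9 \left(-2\right)}\right)^{2}\right) = - 34 \left(6 + \left(\frac{1}{9} \left(- \frac{1}{2}\right) \left(1 - 18\right)\right)^{2}\right) = - 34 \left(6 + \left(\frac{1}{9} \left(- \frac{1}{2}\right) \left(-17\right)\right)^{2}\right) = - 34 \left(6 + \left(\frac{17}{18}\right)^{2}\right) = - 34 \left(6 + \frac{289}{324}\right) = \left(-34\right) \frac{2233}{324} = - \frac{37961}{162}$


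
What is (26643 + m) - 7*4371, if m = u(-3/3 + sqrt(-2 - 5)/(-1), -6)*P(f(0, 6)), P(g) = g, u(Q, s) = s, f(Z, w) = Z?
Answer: -3954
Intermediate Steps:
m = 0 (m = -6*0 = 0)
(26643 + m) - 7*4371 = (26643 + 0) - 7*4371 = 26643 - 30597 = -3954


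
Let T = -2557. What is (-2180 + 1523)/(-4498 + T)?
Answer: 657/7055 ≈ 0.093125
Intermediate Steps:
(-2180 + 1523)/(-4498 + T) = (-2180 + 1523)/(-4498 - 2557) = -657/(-7055) = -657*(-1/7055) = 657/7055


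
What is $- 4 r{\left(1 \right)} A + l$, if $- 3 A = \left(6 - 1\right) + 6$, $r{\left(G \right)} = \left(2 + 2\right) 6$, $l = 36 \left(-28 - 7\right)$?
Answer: $-908$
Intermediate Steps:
$l = -1260$ ($l = 36 \left(-35\right) = -1260$)
$r{\left(G \right)} = 24$ ($r{\left(G \right)} = 4 \cdot 6 = 24$)
$A = - \frac{11}{3}$ ($A = - \frac{\left(6 - 1\right) + 6}{3} = - \frac{5 + 6}{3} = \left(- \frac{1}{3}\right) 11 = - \frac{11}{3} \approx -3.6667$)
$- 4 r{\left(1 \right)} A + l = \left(-4\right) 24 \left(- \frac{11}{3}\right) - 1260 = \left(-96\right) \left(- \frac{11}{3}\right) - 1260 = 352 - 1260 = -908$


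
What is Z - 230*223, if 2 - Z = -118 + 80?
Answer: -51250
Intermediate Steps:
Z = 40 (Z = 2 - (-118 + 80) = 2 - 1*(-38) = 2 + 38 = 40)
Z - 230*223 = 40 - 230*223 = 40 - 51290 = -51250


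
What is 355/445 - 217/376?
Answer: 7383/33464 ≈ 0.22063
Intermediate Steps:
355/445 - 217/376 = 355*(1/445) - 217*1/376 = 71/89 - 217/376 = 7383/33464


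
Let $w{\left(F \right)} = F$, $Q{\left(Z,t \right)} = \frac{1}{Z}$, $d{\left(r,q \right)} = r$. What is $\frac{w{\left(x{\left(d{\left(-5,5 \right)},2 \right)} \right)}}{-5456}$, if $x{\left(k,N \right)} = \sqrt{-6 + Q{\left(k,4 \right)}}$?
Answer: $- \frac{i \sqrt{155}}{27280} \approx - 0.00045637 i$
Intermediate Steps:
$x{\left(k,N \right)} = \sqrt{-6 + \frac{1}{k}}$
$\frac{w{\left(x{\left(d{\left(-5,5 \right)},2 \right)} \right)}}{-5456} = \frac{\sqrt{-6 + \frac{1}{-5}}}{-5456} = \sqrt{-6 - \frac{1}{5}} \left(- \frac{1}{5456}\right) = \sqrt{- \frac{31}{5}} \left(- \frac{1}{5456}\right) = \frac{i \sqrt{155}}{5} \left(- \frac{1}{5456}\right) = - \frac{i \sqrt{155}}{27280}$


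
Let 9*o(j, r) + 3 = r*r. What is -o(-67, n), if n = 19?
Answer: -358/9 ≈ -39.778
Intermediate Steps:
o(j, r) = -⅓ + r²/9 (o(j, r) = -⅓ + (r*r)/9 = -⅓ + r²/9)
-o(-67, n) = -(-⅓ + (⅑)*19²) = -(-⅓ + (⅑)*361) = -(-⅓ + 361/9) = -1*358/9 = -358/9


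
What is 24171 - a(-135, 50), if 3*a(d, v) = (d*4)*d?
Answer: -129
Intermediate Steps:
a(d, v) = 4*d²/3 (a(d, v) = ((d*4)*d)/3 = ((4*d)*d)/3 = (4*d²)/3 = 4*d²/3)
24171 - a(-135, 50) = 24171 - 4*(-135)²/3 = 24171 - 4*18225/3 = 24171 - 1*24300 = 24171 - 24300 = -129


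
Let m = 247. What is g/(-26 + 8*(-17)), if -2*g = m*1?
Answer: 247/324 ≈ 0.76235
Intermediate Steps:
g = -247/2 ≈ -123.50
g/(-26 + 8*(-17)) = -247/(2*(-26 + 8*(-17))) = -247/(2*(-26 - 136)) = -247/2/(-162) = -247/2*(-1/162) = 247/324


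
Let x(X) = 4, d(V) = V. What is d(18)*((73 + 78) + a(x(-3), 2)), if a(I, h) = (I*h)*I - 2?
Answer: 3258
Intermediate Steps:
a(I, h) = -2 + h*I**2 (a(I, h) = h*I**2 - 2 = -2 + h*I**2)
d(18)*((73 + 78) + a(x(-3), 2)) = 18*((73 + 78) + (-2 + 2*4**2)) = 18*(151 + (-2 + 2*16)) = 18*(151 + (-2 + 32)) = 18*(151 + 30) = 18*181 = 3258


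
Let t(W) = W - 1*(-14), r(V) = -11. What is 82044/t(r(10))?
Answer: 27348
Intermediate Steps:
t(W) = 14 + W (t(W) = W + 14 = 14 + W)
82044/t(r(10)) = 82044/(14 - 11) = 82044/3 = 82044*(⅓) = 27348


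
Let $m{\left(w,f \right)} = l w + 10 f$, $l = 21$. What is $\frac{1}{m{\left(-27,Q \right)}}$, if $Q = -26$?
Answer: $- \frac{1}{827} \approx -0.0012092$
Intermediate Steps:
$m{\left(w,f \right)} = 10 f + 21 w$ ($m{\left(w,f \right)} = 21 w + 10 f = 10 f + 21 w$)
$\frac{1}{m{\left(-27,Q \right)}} = \frac{1}{10 \left(-26\right) + 21 \left(-27\right)} = \frac{1}{-260 - 567} = \frac{1}{-827} = - \frac{1}{827}$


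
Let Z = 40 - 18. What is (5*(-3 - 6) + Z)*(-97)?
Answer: 2231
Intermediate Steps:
Z = 22
(5*(-3 - 6) + Z)*(-97) = (5*(-3 - 6) + 22)*(-97) = (5*(-9) + 22)*(-97) = (-45 + 22)*(-97) = -23*(-97) = 2231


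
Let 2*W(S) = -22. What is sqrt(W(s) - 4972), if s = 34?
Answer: I*sqrt(4983) ≈ 70.59*I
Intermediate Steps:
W(S) = -11 (W(S) = (1/2)*(-22) = -11)
sqrt(W(s) - 4972) = sqrt(-11 - 4972) = sqrt(-4983) = I*sqrt(4983)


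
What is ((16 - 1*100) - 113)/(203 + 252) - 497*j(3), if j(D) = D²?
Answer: -2035412/455 ≈ -4473.4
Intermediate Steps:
((16 - 1*100) - 113)/(203 + 252) - 497*j(3) = ((16 - 1*100) - 113)/(203 + 252) - 497*3² = ((16 - 100) - 113)/455 - 497*9 = (-84 - 113)*(1/455) - 4473 = -197*1/455 - 4473 = -197/455 - 4473 = -2035412/455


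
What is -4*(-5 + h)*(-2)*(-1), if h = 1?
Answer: 32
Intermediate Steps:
-4*(-5 + h)*(-2)*(-1) = -4*(-5 + 1)*(-2)*(-1) = -(-16)*(-2)*(-1) = -4*8*(-1) = -32*(-1) = 32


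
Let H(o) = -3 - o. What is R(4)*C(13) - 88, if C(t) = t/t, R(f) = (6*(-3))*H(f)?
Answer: 38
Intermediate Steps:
R(f) = 54 + 18*f (R(f) = (6*(-3))*(-3 - f) = -18*(-3 - f) = 54 + 18*f)
C(t) = 1
R(4)*C(13) - 88 = (54 + 18*4)*1 - 88 = (54 + 72)*1 - 88 = 126*1 - 88 = 126 - 88 = 38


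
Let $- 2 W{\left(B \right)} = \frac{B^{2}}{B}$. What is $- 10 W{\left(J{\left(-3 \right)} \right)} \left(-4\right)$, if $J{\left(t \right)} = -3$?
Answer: $60$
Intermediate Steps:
$W{\left(B \right)} = - \frac{B}{2}$ ($W{\left(B \right)} = - \frac{B^{2} \frac{1}{B}}{2} = - \frac{B}{2}$)
$- 10 W{\left(J{\left(-3 \right)} \right)} \left(-4\right) = - 10 \left(\left(- \frac{1}{2}\right) \left(-3\right)\right) \left(-4\right) = \left(-10\right) \frac{3}{2} \left(-4\right) = \left(-15\right) \left(-4\right) = 60$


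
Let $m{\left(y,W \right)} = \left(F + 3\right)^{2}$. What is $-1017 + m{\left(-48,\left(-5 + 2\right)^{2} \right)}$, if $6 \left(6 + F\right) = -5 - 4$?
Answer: $- \frac{3987}{4} \approx -996.75$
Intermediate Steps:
$F = - \frac{15}{2}$ ($F = -6 + \frac{-5 - 4}{6} = -6 + \frac{1}{6} \left(-9\right) = -6 - \frac{3}{2} = - \frac{15}{2} \approx -7.5$)
$m{\left(y,W \right)} = \frac{81}{4}$ ($m{\left(y,W \right)} = \left(- \frac{15}{2} + 3\right)^{2} = \left(- \frac{9}{2}\right)^{2} = \frac{81}{4}$)
$-1017 + m{\left(-48,\left(-5 + 2\right)^{2} \right)} = -1017 + \frac{81}{4} = - \frac{3987}{4}$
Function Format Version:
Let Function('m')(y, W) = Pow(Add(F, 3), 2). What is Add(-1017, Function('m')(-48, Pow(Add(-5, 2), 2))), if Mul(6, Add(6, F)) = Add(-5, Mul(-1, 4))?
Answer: Rational(-3987, 4) ≈ -996.75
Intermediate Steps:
F = Rational(-15, 2) (F = Add(-6, Mul(Rational(1, 6), Add(-5, Mul(-1, 4)))) = Add(-6, Mul(Rational(1, 6), Add(-5, -4))) = Add(-6, Mul(Rational(1, 6), -9)) = Add(-6, Rational(-3, 2)) = Rational(-15, 2) ≈ -7.5000)
Function('m')(y, W) = Rational(81, 4) (Function('m')(y, W) = Pow(Add(Rational(-15, 2), 3), 2) = Pow(Rational(-9, 2), 2) = Rational(81, 4))
Add(-1017, Function('m')(-48, Pow(Add(-5, 2), 2))) = Add(-1017, Rational(81, 4)) = Rational(-3987, 4)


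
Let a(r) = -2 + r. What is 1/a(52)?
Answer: 1/50 ≈ 0.020000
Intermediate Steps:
1/a(52) = 1/(-2 + 52) = 1/50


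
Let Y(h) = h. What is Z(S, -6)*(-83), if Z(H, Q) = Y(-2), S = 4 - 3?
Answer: 166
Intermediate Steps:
S = 1
Z(H, Q) = -2
Z(S, -6)*(-83) = -2*(-83) = 166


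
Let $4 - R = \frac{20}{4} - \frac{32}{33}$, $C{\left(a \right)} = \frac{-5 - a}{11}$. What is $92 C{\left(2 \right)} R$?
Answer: $\frac{644}{363} \approx 1.7741$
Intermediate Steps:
$C{\left(a \right)} = - \frac{5}{11} - \frac{a}{11}$ ($C{\left(a \right)} = \left(-5 - a\right) \frac{1}{11} = - \frac{5}{11} - \frac{a}{11}$)
$R = - \frac{1}{33}$ ($R = 4 - \left(\frac{20}{4} - \frac{32}{33}\right) = 4 - \left(20 \cdot \frac{1}{4} - \frac{32}{33}\right) = 4 - \left(5 - \frac{32}{33}\right) = 4 - \frac{133}{33} = - \frac{1}{33} \approx -0.030303$)
$92 C{\left(2 \right)} R = 92 \left(- \frac{5}{11} - \frac{2}{11}\right) \left(- \frac{1}{33}\right) = 92 \left(- \frac{7}{11}\right) \left(- \frac{1}{33}\right) = \left(- \frac{644}{11}\right) \left(- \frac{1}{33}\right) = \frac{644}{363}$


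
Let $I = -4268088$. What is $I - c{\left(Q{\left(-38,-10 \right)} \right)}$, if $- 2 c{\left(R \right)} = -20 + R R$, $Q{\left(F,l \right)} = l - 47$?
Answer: $- \frac{8532947}{2} \approx -4.2665 \cdot 10^{6}$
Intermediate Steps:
$Q{\left(F,l \right)} = -47 + l$
$c{\left(R \right)} = 10 - \frac{R^{2}}{2}$ ($c{\left(R \right)} = - \frac{-20 + R R}{2} = - \frac{-20 + R^{2}}{2} = 10 - \frac{R^{2}}{2}$)
$I - c{\left(Q{\left(-38,-10 \right)} \right)} = -4268088 - \left(10 - \frac{\left(-47 - 10\right)^{2}}{2}\right) = -4268088 - \left(10 - \frac{\left(-57\right)^{2}}{2}\right) = -4268088 - \left(10 - \frac{3249}{2}\right) = -4268088 - - \frac{3229}{2} = -4268088 + \frac{3229}{2} = - \frac{8532947}{2}$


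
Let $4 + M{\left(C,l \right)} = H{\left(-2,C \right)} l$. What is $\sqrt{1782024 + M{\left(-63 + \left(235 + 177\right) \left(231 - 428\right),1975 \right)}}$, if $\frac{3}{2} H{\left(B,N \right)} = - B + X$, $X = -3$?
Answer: $\frac{\sqrt{16026330}}{3} \approx 1334.4$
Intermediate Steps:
$H{\left(B,N \right)} = -2 - \frac{2 B}{3}$ ($H{\left(B,N \right)} = \frac{2 \left(- B - 3\right)}{3} = \frac{2 \left(-3 - B\right)}{3} = -2 - \frac{2 B}{3}$)
$M{\left(C,l \right)} = -4 - \frac{2 l}{3}$ ($M{\left(C,l \right)} = -4 + \left(-2 - - \frac{4}{3}\right) l = -4 + \left(-2 + \frac{4}{3}\right) l = -4 - \frac{2 l}{3}$)
$\sqrt{1782024 + M{\left(-63 + \left(235 + 177\right) \left(231 - 428\right),1975 \right)}} = \sqrt{1782024 - \frac{3962}{3}} = \sqrt{\frac{5342110}{3}} = \frac{\sqrt{16026330}}{3}$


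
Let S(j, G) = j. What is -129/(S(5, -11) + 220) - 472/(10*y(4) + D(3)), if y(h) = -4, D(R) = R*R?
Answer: 34067/2325 ≈ 14.652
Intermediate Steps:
D(R) = R²
-129/(S(5, -11) + 220) - 472/(10*y(4) + D(3)) = -129/(5 + 220) - 472/(10*(-4) + 3²) = -129/225 - 472/(-40 + 9) = -129*1/225 - 472/(-31) = -43/75 - 472*(-1/31) = -43/75 + 472/31 = 34067/2325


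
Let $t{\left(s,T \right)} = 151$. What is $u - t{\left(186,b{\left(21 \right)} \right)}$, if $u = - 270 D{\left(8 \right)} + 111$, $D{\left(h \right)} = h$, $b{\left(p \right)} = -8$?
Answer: $-2200$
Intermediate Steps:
$u = -2049$ ($u = \left(-270\right) 8 + 111 = -2160 + 111 = -2049$)
$u - t{\left(186,b{\left(21 \right)} \right)} = -2049 - 151 = -2200$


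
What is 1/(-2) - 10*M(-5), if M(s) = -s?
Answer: -101/2 ≈ -50.500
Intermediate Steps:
1/(-2) - 10*M(-5) = 1/(-2) - (-10)*(-5) = 1*(-½) - 10*5 = -½ - 50 = -101/2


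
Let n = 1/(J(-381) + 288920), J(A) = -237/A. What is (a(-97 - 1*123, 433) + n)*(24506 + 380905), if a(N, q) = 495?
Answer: 2454492659639384/12230973 ≈ 2.0068e+8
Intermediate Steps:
n = 127/36692919 (n = 1/(-237/(-381) + 288920) = 1/(-237*(-1/381) + 288920) = 1/(79/127 + 288920) = 1/(36692919/127) = 127/36692919 ≈ 3.4612e-6)
(a(-97 - 1*123, 433) + n)*(24506 + 380905) = (495 + 127/36692919)*(24506 + 380905) = (18162995032/36692919)*405411 = 2454492659639384/12230973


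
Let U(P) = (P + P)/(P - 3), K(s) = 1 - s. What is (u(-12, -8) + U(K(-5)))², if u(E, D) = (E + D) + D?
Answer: 576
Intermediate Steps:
u(E, D) = E + 2*D (u(E, D) = (D + E) + D = E + 2*D)
U(P) = 2*P/(-3 + P) (U(P) = (2*P)/(-3 + P) = 2*P/(-3 + P))
(u(-12, -8) + U(K(-5)))² = ((-12 + 2*(-8)) + 2*(1 - 1*(-5))/(-3 + (1 - 1*(-5))))² = ((-12 - 16) + 2*(1 + 5)/(-3 + (1 + 5)))² = (-28 + 2*6/(-3 + 6))² = (-28 + 2*6/3)² = (-28 + 2*6*(⅓))² = (-28 + 4)² = (-24)² = 576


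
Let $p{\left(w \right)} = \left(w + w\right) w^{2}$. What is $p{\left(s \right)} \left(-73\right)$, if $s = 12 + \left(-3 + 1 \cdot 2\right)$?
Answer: $-194326$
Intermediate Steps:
$s = 11$ ($s = 12 + \left(-3 + 2\right) = 12 - 1 = 11$)
$p{\left(w \right)} = 2 w^{3}$ ($p{\left(w \right)} = 2 w w^{2} = 2 w^{3}$)
$p{\left(s \right)} \left(-73\right) = 2 \cdot 11^{3} \left(-73\right) = 2 \cdot 1331 \left(-73\right) = 2662 \left(-73\right) = -194326$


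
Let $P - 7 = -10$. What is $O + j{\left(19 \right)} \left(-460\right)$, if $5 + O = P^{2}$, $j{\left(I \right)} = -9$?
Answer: $4144$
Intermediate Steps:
$P = -3$ ($P = 7 - 10 = -3$)
$O = 4$ ($O = -5 + \left(-3\right)^{2} = -5 + 9 = 4$)
$O + j{\left(19 \right)} \left(-460\right) = 4 - -4140 = 4 + 4140 = 4144$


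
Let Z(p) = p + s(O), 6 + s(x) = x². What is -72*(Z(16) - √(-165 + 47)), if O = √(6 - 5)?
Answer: -792 + 72*I*√118 ≈ -792.0 + 782.12*I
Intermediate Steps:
O = 1 (O = √1 = 1)
s(x) = -6 + x²
Z(p) = -5 + p (Z(p) = p + (-6 + 1²) = p + (-6 + 1) = p - 5 = -5 + p)
-72*(Z(16) - √(-165 + 47)) = -72*((-5 + 16) - √(-165 + 47)) = -72*(11 - √(-118)) = -72*(11 - I*√118) = -792 + 72*I*√118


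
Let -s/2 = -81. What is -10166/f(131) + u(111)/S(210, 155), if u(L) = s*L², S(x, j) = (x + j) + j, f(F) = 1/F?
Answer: -345255959/260 ≈ -1.3279e+6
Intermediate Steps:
s = 162 (s = -2*(-81) = 162)
S(x, j) = x + 2*j (S(x, j) = (j + x) + j = x + 2*j)
u(L) = 162*L²
-10166/f(131) + u(111)/S(210, 155) = -10166/(1/131) + (162*111²)/(210 + 2*155) = -10166/1/131 + (162*12321)/(210 + 310) = -10166*131 + 1996002/520 = -1331746 + 1996002*(1/520) = -1331746 + 998001/260 = -345255959/260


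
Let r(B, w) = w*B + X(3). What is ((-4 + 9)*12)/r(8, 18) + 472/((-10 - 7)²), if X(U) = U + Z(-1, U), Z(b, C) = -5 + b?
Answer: 27964/13583 ≈ 2.0588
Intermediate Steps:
X(U) = -6 + U (X(U) = U + (-5 - 1) = U - 6 = -6 + U)
r(B, w) = -3 + B*w (r(B, w) = w*B + (-6 + 3) = B*w - 3 = -3 + B*w)
((-4 + 9)*12)/r(8, 18) + 472/((-10 - 7)²) = ((-4 + 9)*12)/(-3 + 8*18) + 472/((-10 - 7)²) = (5*12)/(-3 + 144) + 472/((-17)²) = 60/141 + 472/289 = 60*(1/141) + 472*(1/289) = 20/47 + 472/289 = 27964/13583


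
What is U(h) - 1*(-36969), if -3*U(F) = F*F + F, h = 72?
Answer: 35217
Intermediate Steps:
U(F) = -F/3 - F²/3 (U(F) = -(F*F + F)/3 = -(F² + F)/3 = -(F + F²)/3 = -F/3 - F²/3)
U(h) - 1*(-36969) = -⅓*72*(1 + 72) - 1*(-36969) = -⅓*72*73 + 36969 = -1752 + 36969 = 35217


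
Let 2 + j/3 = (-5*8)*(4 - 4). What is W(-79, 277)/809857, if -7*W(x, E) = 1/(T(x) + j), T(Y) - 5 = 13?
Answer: -1/68027988 ≈ -1.4700e-8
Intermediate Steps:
T(Y) = 18 (T(Y) = 5 + 13 = 18)
j = -6 (j = -6 + 3*((-5*8)*(4 - 4)) = -6 + 3*(-40*0) = -6 + 3*0 = -6 + 0 = -6)
W(x, E) = -1/84 (W(x, E) = -1/(7*(18 - 6)) = -⅐/12 = -⅐*1/12 = -1/84)
W(-79, 277)/809857 = -1/84/809857 = -1/84*1/809857 = -1/68027988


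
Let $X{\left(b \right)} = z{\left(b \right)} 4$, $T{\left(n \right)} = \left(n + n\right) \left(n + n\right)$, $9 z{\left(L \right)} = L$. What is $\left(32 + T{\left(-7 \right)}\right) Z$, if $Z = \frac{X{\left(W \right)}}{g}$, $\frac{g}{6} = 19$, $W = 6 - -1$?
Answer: $\frac{56}{9} \approx 6.2222$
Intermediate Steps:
$z{\left(L \right)} = \frac{L}{9}$
$W = 7$ ($W = 6 + 1 = 7$)
$T{\left(n \right)} = 4 n^{2}$ ($T{\left(n \right)} = 2 n 2 n = 4 n^{2}$)
$g = 114$ ($g = 6 \cdot 19 = 114$)
$X{\left(b \right)} = \frac{4 b}{9}$ ($X{\left(b \right)} = \frac{b}{9} \cdot 4 = \frac{4 b}{9}$)
$Z = \frac{14}{513}$ ($Z = \frac{\frac{4}{9} \cdot 7}{114} = \frac{28}{9} \cdot \frac{1}{114} = \frac{14}{513} \approx 0.02729$)
$\left(32 + T{\left(-7 \right)}\right) Z = \left(32 + 4 \left(-7\right)^{2}\right) \frac{14}{513} = \left(32 + 4 \cdot 49\right) \frac{14}{513} = \left(32 + 196\right) \frac{14}{513} = 228 \cdot \frac{14}{513} = \frac{56}{9}$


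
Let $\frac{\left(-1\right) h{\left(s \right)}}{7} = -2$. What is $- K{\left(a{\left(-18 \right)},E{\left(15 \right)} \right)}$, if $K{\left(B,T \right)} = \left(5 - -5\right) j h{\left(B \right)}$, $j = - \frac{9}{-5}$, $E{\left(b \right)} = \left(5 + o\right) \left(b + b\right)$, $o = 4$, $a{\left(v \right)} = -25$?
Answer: $-252$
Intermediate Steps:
$E{\left(b \right)} = 18 b$ ($E{\left(b \right)} = \left(5 + 4\right) \left(b + b\right) = 9 \cdot 2 b = 18 b$)
$h{\left(s \right)} = 14$ ($h{\left(s \right)} = \left(-7\right) \left(-2\right) = 14$)
$j = \frac{9}{5}$ ($j = \left(-9\right) \left(- \frac{1}{5}\right) = \frac{9}{5} \approx 1.8$)
$K{\left(B,T \right)} = 252$ ($K{\left(B,T \right)} = \left(5 - -5\right) \frac{9}{5} \cdot 14 = \left(5 + 5\right) \frac{9}{5} \cdot 14 = 10 \cdot \frac{9}{5} \cdot 14 = 18 \cdot 14 = 252$)
$- K{\left(a{\left(-18 \right)},E{\left(15 \right)} \right)} = \left(-1\right) 252 = -252$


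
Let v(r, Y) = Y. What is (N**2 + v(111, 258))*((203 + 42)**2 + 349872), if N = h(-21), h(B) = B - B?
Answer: 105753426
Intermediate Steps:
h(B) = 0
N = 0
(N**2 + v(111, 258))*((203 + 42)**2 + 349872) = (0**2 + 258)*((203 + 42)**2 + 349872) = (0 + 258)*(245**2 + 349872) = 258*(60025 + 349872) = 258*409897 = 105753426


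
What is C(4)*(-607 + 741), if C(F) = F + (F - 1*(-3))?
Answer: 1474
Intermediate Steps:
C(F) = 3 + 2*F (C(F) = F + (F + 3) = F + (3 + F) = 3 + 2*F)
C(4)*(-607 + 741) = (3 + 2*4)*(-607 + 741) = (3 + 8)*134 = 11*134 = 1474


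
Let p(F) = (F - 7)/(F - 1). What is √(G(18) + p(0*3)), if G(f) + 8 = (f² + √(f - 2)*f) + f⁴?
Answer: √105371 ≈ 324.61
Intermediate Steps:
p(F) = (-7 + F)/(-1 + F)
G(f) = -8 + f² + f⁴ + f*√(-2 + f) (G(f) = -8 + ((f² + √(f - 2)*f) + f⁴) = -8 + ((f² + √(-2 + f)*f) + f⁴) = -8 + ((f² + f*√(-2 + f)) + f⁴) = -8 + (f² + f⁴ + f*√(-2 + f)) = -8 + f² + f⁴ + f*√(-2 + f))
√(G(18) + p(0*3)) = √((-8 + 18² + 18⁴ + 18*√(-2 + 18)) + (-7 + 0*3)/(-1 + 0*3)) = √((-8 + 324 + 104976 + 18*√16) + (-7 + 0)/(-1 + 0)) = √((-8 + 324 + 104976 + 18*4) - 7/(-1)) = √((-8 + 324 + 104976 + 72) - 1*(-7)) = √(105364 + 7) = √105371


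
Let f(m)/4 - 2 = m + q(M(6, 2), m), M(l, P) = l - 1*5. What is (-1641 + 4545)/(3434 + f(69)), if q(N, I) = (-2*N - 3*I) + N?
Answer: 484/481 ≈ 1.0062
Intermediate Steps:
M(l, P) = -5 + l (M(l, P) = l - 5 = -5 + l)
q(N, I) = -N - 3*I (q(N, I) = (-3*I - 2*N) + N = -N - 3*I)
f(m) = 4 - 8*m (f(m) = 8 + 4*(m + (-(-5 + 6) - 3*m)) = 8 + 4*(m + (-1*1 - 3*m)) = 8 + 4*(m + (-1 - 3*m)) = 8 + 4*(-1 - 2*m) = 8 + (-4 - 8*m) = 4 - 8*m)
(-1641 + 4545)/(3434 + f(69)) = (-1641 + 4545)/(3434 + (4 - 8*69)) = 2904/(3434 + (4 - 552)) = 2904/(3434 - 548) = 2904/2886 = 2904*(1/2886) = 484/481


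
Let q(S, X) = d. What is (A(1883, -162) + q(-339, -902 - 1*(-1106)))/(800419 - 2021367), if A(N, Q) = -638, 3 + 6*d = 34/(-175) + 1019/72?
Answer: 48094723/92303668800 ≈ 0.00052105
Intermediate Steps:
d = 138077/75600 (d = -½ + (34/(-175) + 1019/72)/6 = -½ + (34*(-1/175) + 1019*(1/72))/6 = -½ + (-34/175 + 1019/72)/6 = -½ + (⅙)*(175877/12600) = -½ + 175877/75600 = 138077/75600 ≈ 1.8264)
q(S, X) = 138077/75600
(A(1883, -162) + q(-339, -902 - 1*(-1106)))/(800419 - 2021367) = (-638 + 138077/75600)/(800419 - 2021367) = -48094723/75600/(-1220948) = -48094723/75600*(-1/1220948) = 48094723/92303668800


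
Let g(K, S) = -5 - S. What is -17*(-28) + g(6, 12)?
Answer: 459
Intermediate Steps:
-17*(-28) + g(6, 12) = -17*(-28) + (-5 - 1*12) = 476 + (-5 - 12) = 476 - 17 = 459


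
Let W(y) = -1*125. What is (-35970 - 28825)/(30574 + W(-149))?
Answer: -64795/30449 ≈ -2.1280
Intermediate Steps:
W(y) = -125
(-35970 - 28825)/(30574 + W(-149)) = (-35970 - 28825)/(30574 - 125) = -64795/30449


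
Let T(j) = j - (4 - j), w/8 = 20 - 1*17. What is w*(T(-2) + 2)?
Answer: -144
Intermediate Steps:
w = 24 (w = 8*(20 - 1*17) = 8*(20 - 17) = 8*3 = 24)
T(j) = -4 + 2*j (T(j) = j + (-4 + j) = -4 + 2*j)
w*(T(-2) + 2) = 24*((-4 + 2*(-2)) + 2) = 24*((-4 - 4) + 2) = 24*(-8 + 2) = 24*(-6) = -144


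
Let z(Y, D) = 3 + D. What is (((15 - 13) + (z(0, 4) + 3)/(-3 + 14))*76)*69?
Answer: 167808/11 ≈ 15255.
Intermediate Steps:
(((15 - 13) + (z(0, 4) + 3)/(-3 + 14))*76)*69 = (((15 - 13) + ((3 + 4) + 3)/(-3 + 14))*76)*69 = ((2 + (7 + 3)/11)*76)*69 = ((2 + 10*(1/11))*76)*69 = ((2 + 10/11)*76)*69 = ((32/11)*76)*69 = (2432/11)*69 = 167808/11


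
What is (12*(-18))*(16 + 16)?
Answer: -6912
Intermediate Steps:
(12*(-18))*(16 + 16) = -216*32 = -6912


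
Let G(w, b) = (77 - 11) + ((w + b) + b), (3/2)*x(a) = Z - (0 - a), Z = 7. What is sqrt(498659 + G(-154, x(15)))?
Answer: sqrt(4487403)/3 ≈ 706.12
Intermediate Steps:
x(a) = 14/3 + 2*a/3 (x(a) = 2*(7 - (0 - a))/3 = 2*(7 - (-1)*a)/3 = 2*(7 + a)/3 = 14/3 + 2*a/3)
G(w, b) = 66 + w + 2*b (G(w, b) = 66 + ((b + w) + b) = 66 + (w + 2*b) = 66 + w + 2*b)
sqrt(498659 + G(-154, x(15))) = sqrt(498659 + (66 - 154 + 2*(14/3 + (2/3)*15))) = sqrt(498659 + (66 - 154 + 2*(14/3 + 10))) = sqrt(498659 + (66 - 154 + 2*(44/3))) = sqrt(498659 + (66 - 154 + 88/3)) = sqrt(498659 - 176/3) = sqrt(1495801/3) = sqrt(4487403)/3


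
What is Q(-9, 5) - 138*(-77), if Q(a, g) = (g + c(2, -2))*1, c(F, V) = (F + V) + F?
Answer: 10633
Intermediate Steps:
c(F, V) = V + 2*F
Q(a, g) = 2 + g (Q(a, g) = (g + (-2 + 2*2))*1 = (g + (-2 + 4))*1 = (g + 2)*1 = (2 + g)*1 = 2 + g)
Q(-9, 5) - 138*(-77) = (2 + 5) - 138*(-77) = 7 + 10626 = 10633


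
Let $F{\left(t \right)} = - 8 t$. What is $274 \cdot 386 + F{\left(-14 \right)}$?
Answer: $105876$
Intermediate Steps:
$274 \cdot 386 + F{\left(-14 \right)} = 274 \cdot 386 - -112 = 105764 + 112 = 105876$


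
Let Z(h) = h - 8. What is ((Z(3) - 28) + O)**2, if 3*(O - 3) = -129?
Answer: 5329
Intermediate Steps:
O = -40 (O = 3 + (1/3)*(-129) = 3 - 43 = -40)
Z(h) = -8 + h
((Z(3) - 28) + O)**2 = (((-8 + 3) - 28) - 40)**2 = ((-5 - 28) - 40)**2 = (-33 - 40)**2 = (-73)**2 = 5329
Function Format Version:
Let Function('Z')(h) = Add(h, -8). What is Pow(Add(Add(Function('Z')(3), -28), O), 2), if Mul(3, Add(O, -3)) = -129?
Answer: 5329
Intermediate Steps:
O = -40 (O = Add(3, Mul(Rational(1, 3), -129)) = Add(3, -43) = -40)
Function('Z')(h) = Add(-8, h)
Pow(Add(Add(Function('Z')(3), -28), O), 2) = Pow(Add(Add(Add(-8, 3), -28), -40), 2) = Pow(Add(Add(-5, -28), -40), 2) = Pow(Add(-33, -40), 2) = Pow(-73, 2) = 5329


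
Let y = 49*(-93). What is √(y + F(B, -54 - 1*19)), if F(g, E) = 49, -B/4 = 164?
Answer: 14*I*√23 ≈ 67.142*I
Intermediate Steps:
B = -656 (B = -4*164 = -656)
y = -4557
√(y + F(B, -54 - 1*19)) = √(-4557 + 49) = √(-4508) = 14*I*√23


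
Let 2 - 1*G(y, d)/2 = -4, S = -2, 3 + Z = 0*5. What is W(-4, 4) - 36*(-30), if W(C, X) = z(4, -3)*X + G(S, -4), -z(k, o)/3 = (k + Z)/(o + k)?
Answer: 1080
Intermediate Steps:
Z = -3 (Z = -3 + 0*5 = -3 + 0 = -3)
G(y, d) = 12 (G(y, d) = 4 - 2*(-4) = 4 + 8 = 12)
z(k, o) = -3*(-3 + k)/(k + o) (z(k, o) = -3*(k - 3)/(o + k) = -3*(-3 + k)/(k + o))
W(C, X) = 12 - 3*X (W(C, X) = (3*(3 - 1*4)/(4 - 3))*X + 12 = (3*(3 - 4)/1)*X + 12 = (3*1*(-1))*X + 12 = -3*X + 12 = 12 - 3*X)
W(-4, 4) - 36*(-30) = (12 - 3*4) - 36*(-30) = (12 - 12) + 1080 = 0 + 1080 = 1080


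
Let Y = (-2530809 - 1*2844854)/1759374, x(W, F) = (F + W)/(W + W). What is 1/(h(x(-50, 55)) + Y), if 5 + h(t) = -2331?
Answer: -1759374/4115273327 ≈ -0.00042752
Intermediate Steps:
x(W, F) = (F + W)/(2*W) (x(W, F) = (F + W)/((2*W)) = (F + W)*(1/(2*W)) = (F + W)/(2*W))
h(t) = -2336 (h(t) = -5 - 2331 = -2336)
Y = -5375663/1759374 (Y = (-2530809 - 2844854)*(1/1759374) = -5375663*1/1759374 = -5375663/1759374 ≈ -3.0554)
1/(h(x(-50, 55)) + Y) = 1/(-2336 - 5375663/1759374) = 1/(-4115273327/1759374) = -1759374/4115273327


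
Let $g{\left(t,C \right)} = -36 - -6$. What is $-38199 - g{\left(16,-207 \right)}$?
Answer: $-38169$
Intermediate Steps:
$g{\left(t,C \right)} = -30$ ($g{\left(t,C \right)} = -36 + 6 = -30$)
$-38199 - g{\left(16,-207 \right)} = -38199 - -30 = -38199 + 30 = -38169$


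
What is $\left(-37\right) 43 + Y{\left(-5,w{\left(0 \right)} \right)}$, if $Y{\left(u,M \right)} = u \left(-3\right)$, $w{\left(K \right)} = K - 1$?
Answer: $-1576$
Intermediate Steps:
$w{\left(K \right)} = -1 + K$
$Y{\left(u,M \right)} = - 3 u$
$\left(-37\right) 43 + Y{\left(-5,w{\left(0 \right)} \right)} = \left(-37\right) 43 - -15 = -1591 + 15 = -1576$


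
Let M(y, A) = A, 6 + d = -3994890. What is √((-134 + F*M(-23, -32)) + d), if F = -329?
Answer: I*√3984502 ≈ 1996.1*I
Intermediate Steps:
d = -3994896 (d = -6 - 3994890 = -3994896)
√((-134 + F*M(-23, -32)) + d) = √((-134 - 329*(-32)) - 3994896) = √((-134 + 10528) - 3994896) = √(10394 - 3994896) = √(-3984502) = I*√3984502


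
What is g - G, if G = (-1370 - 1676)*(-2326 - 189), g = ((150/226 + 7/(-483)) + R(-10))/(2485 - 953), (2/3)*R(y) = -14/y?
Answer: -915069726713243/119450040 ≈ -7.6607e+6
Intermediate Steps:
R(y) = -21/y (R(y) = 3*(-14/y)/2 = -21/y)
g = 214357/119450040 (g = ((150/226 + 7/(-483)) - 21/(-10))/(2485 - 953) = ((150*(1/226) + 7*(-1/483)) - 21*(-⅒))/1532 = ((75/113 - 1/69) + 21/10)*(1/1532) = (5062/7797 + 21/10)*(1/1532) = (214357/77970)*(1/1532) = 214357/119450040 ≈ 0.0017945)
G = 7660690 (G = -3046*(-2515) = 7660690)
g - G = 214357/119450040 - 1*7660690 = 214357/119450040 - 7660690 = -915069726713243/119450040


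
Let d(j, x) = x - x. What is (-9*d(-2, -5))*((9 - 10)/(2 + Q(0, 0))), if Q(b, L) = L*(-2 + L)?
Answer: 0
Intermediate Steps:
d(j, x) = 0
(-9*d(-2, -5))*((9 - 10)/(2 + Q(0, 0))) = (-9*0)*((9 - 10)/(2 + 0*(-2 + 0))) = 0*(-1/(2 + 0*(-2))) = 0*(-1/(2 + 0)) = 0*(-1/2) = 0*(-1*½) = 0*(-½) = 0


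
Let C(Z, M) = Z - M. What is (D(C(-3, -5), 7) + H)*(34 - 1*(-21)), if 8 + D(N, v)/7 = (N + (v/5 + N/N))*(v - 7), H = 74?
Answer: 990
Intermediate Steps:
D(N, v) = -56 + 7*(-7 + v)*(1 + N + v/5) (D(N, v) = -56 + 7*((N + (v/5 + N/N))*(v - 7)) = -56 + 7*((N + (v*(⅕) + 1))*(-7 + v)) = -56 + 7*((N + (v/5 + 1))*(-7 + v)) = -56 + 7*((N + (1 + v/5))*(-7 + v)) = -56 + 7*((1 + N + v/5)*(-7 + v)) = -56 + 7*((-7 + v)*(1 + N + v/5)) = -56 + 7*(-7 + v)*(1 + N + v/5))
(D(C(-3, -5), 7) + H)*(34 - 1*(-21)) = ((-105 - 49*(-3 - 1*(-5)) - 14/5*7 + (7/5)*7² + 7*(-3 - 1*(-5))*7) + 74)*(34 - 1*(-21)) = ((-105 - 49*(-3 + 5) - 98/5 + (7/5)*49 + 7*(-3 + 5)*7) + 74)*(34 + 21) = ((-105 - 49*2 - 98/5 + 343/5 + 7*2*7) + 74)*55 = ((-105 - 98 - 98/5 + 343/5 + 98) + 74)*55 = (-56 + 74)*55 = 18*55 = 990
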